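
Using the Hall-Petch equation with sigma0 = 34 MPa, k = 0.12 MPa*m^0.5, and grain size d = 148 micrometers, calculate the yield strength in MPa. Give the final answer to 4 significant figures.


sigma_y = sigma0 + k / sqrt(d)
d = 148 um = 1.48e-04 m
sigma_y = 34 + 0.12 / sqrt(1.48e-04)
sigma_y = 43.86 MPa


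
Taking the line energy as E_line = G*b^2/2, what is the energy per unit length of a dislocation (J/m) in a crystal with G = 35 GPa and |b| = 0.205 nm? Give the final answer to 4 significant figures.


E = G*b^2/2
b = 0.205 nm = 2.05e-10 m
G = 35 GPa = 3.5e+10 Pa
E = 0.5 * 3.5e+10 * (2.05e-10)^2
E = 7.354e-10 J/m


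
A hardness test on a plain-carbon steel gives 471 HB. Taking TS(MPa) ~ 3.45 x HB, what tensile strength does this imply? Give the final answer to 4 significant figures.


TS (MPa) = 3.45 * HB
TS = 3.45 * 471
TS = 1625 MPa


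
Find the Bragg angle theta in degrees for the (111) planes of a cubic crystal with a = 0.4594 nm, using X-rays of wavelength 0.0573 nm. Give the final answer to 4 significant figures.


d = a / sqrt(h^2+k^2+l^2)
d = 0.4594 / sqrt(3) = 0.265235 nm
lambda = 2*d*sin(theta)  =>  sin(theta) = lambda / (2*d)
sin(theta) = 0.0573 / (2 * 0.265235) = 0.108018
theta = 6.201 deg


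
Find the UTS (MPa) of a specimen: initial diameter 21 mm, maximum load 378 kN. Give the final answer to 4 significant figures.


A0 = pi*(d/2)^2 = pi*(21/2)^2 = 346.361 mm^2
UTS = F_max / A0 = 378*1000 / 346.361
UTS = 1091 MPa


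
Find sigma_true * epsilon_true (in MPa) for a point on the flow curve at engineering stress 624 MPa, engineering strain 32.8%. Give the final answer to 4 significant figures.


sigma_true = sigma_eng * (1 + epsilon_eng)
sigma_true = 624 * (1 + 0.328) = 828.672 MPa
epsilon_true = ln(1 + epsilon_eng)
epsilon_true = ln(1 + 0.328) = 0.283674
sigma_true * epsilon_true = 828.672 * 0.283674 = 235.1 MPa


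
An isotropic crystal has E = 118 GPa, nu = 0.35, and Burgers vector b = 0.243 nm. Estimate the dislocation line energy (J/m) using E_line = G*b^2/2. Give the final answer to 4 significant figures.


Step 1: G = E / (2*(1+nu))
G = 118 / (2*(1+0.35)) = 43.7037 GPa = 4.37037e+10 Pa
Step 2: E_line = G*b^2/2
b = 0.243 nm = 2.43e-10 m
E_line = 0.5 * 4.37037e+10 * (2.43e-10)^2 = 1.29e-09 J/m


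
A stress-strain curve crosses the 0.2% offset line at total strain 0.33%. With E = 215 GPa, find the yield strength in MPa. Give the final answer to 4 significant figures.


Offset strain = 0.002
Elastic strain at yield = total_strain - offset = 3.3e-03 - 0.002 = 1.3e-03
sigma_y = E * elastic_strain = 215000 * 1.3e-03
sigma_y = 279.5 MPa


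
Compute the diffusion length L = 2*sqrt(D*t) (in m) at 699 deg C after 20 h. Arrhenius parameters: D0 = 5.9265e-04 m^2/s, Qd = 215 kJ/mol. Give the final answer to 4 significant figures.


Step 1: D = D0 * exp(-Qd/(R*T))
T = 972.15 K
D = 5.9265e-04 * exp(-215e3 / (8.314 * 972.15)) = 1.66037e-15 m^2/s
Step 2: L = 2*sqrt(D*t)
t = 20 h = 72000 s
L = 2*sqrt(1.66037e-15 * 72000) = 2.187e-05 m


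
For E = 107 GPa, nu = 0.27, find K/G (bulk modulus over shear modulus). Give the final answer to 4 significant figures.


G = E / (2*(1+nu))
G = 107 / (2*(1+0.27)) = 42.126 GPa
K = E / (3*(1-2*nu))
K = 107 / (3*(1-2*0.27)) = 77.5362 GPa
K/G = 77.5362 / 42.126 = 1.841


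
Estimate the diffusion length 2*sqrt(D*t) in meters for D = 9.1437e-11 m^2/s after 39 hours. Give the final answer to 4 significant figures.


t = 39 hr = 140400 s
Diffusion length = 2*sqrt(D*t)
= 2*sqrt(9.1437e-11 * 140400)
= 7.166e-03 m


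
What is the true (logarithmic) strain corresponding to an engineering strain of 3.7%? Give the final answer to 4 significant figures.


epsilon_true = ln(1 + epsilon_eng)
epsilon_true = ln(1 + 0.037)
epsilon_true = 0.03633


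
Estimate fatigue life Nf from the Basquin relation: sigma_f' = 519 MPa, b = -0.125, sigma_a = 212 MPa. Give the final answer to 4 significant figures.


sigma_a = sigma_f' * (2*Nf)^b
2*Nf = (sigma_a / sigma_f')^(1/b)
2*Nf = (212 / 519)^(1/-0.125)
2*Nf = 1290.18
Nf = 645.1 cycles


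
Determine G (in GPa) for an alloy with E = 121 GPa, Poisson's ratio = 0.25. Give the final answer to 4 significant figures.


G = E / (2*(1+nu))
G = 121 / (2*(1+0.25))
G = 48.4 GPa


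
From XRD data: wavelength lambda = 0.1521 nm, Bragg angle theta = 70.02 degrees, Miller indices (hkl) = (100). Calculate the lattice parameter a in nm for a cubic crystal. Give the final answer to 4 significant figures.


d = lambda / (2*sin(theta))
d = 0.1521 / (2*sin(70.02 deg))
d = 0.0809204 nm
a = d * sqrt(h^2+k^2+l^2) = 0.0809204 * sqrt(1)
a = 0.08092 nm


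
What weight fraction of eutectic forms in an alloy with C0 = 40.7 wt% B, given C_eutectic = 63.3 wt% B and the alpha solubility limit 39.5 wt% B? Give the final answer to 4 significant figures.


f_primary = (C_e - C0) / (C_e - C_alpha_max)
f_primary = (63.3 - 40.7) / (63.3 - 39.5)
f_primary = 0.94958
f_eutectic = 1 - 0.94958 = 0.05042


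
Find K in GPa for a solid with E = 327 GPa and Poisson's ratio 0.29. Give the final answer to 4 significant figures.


K = E / (3*(1-2*nu))
K = 327 / (3*(1-2*0.29))
K = 259.5 GPa


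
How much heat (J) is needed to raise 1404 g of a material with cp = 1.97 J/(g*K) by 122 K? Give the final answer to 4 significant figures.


Q = m * cp * dT
Q = 1404 * 1.97 * 122
Q = 337400 J


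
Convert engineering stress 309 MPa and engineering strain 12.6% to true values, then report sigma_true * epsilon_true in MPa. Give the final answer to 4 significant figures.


sigma_true = sigma_eng * (1 + epsilon_eng)
sigma_true = 309 * (1 + 0.126) = 347.934 MPa
epsilon_true = ln(1 + epsilon_eng)
epsilon_true = ln(1 + 0.126) = 0.118672
sigma_true * epsilon_true = 347.934 * 0.118672 = 41.29 MPa


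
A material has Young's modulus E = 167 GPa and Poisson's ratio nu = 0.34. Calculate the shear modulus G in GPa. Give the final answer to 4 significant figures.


G = E / (2*(1+nu))
G = 167 / (2*(1+0.34))
G = 62.31 GPa


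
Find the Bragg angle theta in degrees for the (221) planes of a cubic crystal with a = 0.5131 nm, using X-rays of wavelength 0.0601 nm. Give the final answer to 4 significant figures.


d = a / sqrt(h^2+k^2+l^2)
d = 0.5131 / sqrt(9) = 0.171033 nm
lambda = 2*d*sin(theta)  =>  sin(theta) = lambda / (2*d)
sin(theta) = 0.0601 / (2 * 0.171033) = 0.175697
theta = 10.12 deg


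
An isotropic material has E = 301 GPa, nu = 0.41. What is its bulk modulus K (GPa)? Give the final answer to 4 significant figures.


K = E / (3*(1-2*nu))
K = 301 / (3*(1-2*0.41))
K = 557.4 GPa


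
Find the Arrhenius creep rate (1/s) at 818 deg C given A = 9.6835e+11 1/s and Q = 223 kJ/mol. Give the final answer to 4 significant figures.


rate = A * exp(-Q / (R*T))
T = 818 + 273.15 = 1091.15 K
rate = 9.6835e+11 * exp(-223e3 / (8.314 * 1091.15))
rate = 20.43 1/s


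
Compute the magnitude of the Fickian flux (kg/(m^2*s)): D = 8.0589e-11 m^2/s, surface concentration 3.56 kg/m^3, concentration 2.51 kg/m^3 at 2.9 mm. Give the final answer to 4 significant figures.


J = -D * (dC/dx) = D * (C1 - C2) / dx
J = 8.0589e-11 * (3.56 - 2.51) / 2.9e-03
J = 2.918e-08 kg/(m^2*s)


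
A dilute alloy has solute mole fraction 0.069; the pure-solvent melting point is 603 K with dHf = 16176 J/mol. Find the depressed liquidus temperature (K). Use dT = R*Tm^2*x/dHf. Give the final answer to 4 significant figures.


dT = R*Tm^2*x / dHf
dT = 8.314 * 603^2 * 0.069 / 16176
dT = 12.895 K
T_new = 603 - 12.895 = 590.1 K


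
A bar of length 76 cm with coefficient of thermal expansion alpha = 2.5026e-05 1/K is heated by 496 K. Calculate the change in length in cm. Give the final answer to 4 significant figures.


dL = L0 * alpha * dT
dL = 76 * 2.5026e-05 * 496
dL = 0.9434 cm


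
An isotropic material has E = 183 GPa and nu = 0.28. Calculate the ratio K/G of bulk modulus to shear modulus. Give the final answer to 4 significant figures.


G = E / (2*(1+nu))
G = 183 / (2*(1+0.28)) = 71.4844 GPa
K = E / (3*(1-2*nu))
K = 183 / (3*(1-2*0.28)) = 138.636 GPa
K/G = 138.636 / 71.4844 = 1.939


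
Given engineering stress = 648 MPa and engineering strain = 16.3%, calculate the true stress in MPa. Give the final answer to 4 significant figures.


sigma_true = sigma_eng * (1 + epsilon_eng)
sigma_true = 648 * (1 + 0.163)
sigma_true = 753.6 MPa


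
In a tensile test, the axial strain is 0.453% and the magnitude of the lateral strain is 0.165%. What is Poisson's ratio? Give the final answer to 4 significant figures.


nu = -epsilon_lat / epsilon_axial
Lateral strain is contraction (negative), so using magnitudes:
nu = 0.165 / 0.453
nu = 0.3642


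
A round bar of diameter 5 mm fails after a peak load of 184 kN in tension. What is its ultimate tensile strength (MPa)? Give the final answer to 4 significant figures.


A0 = pi*(d/2)^2 = pi*(5/2)^2 = 19.635 mm^2
UTS = F_max / A0 = 184*1000 / 19.635
UTS = 9371 MPa


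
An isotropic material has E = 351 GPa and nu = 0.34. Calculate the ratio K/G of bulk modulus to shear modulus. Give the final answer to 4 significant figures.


G = E / (2*(1+nu))
G = 351 / (2*(1+0.34)) = 130.97 GPa
K = E / (3*(1-2*nu))
K = 351 / (3*(1-2*0.34)) = 365.625 GPa
K/G = 365.625 / 130.97 = 2.792


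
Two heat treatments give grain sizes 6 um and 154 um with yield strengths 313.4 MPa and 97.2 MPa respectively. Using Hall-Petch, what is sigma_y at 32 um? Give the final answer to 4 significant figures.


sigma_y = sigma0 + k / sqrt(d)
1/sqrt(d1) = 1/sqrt(6e-06) = 408.248;  1/sqrt(d2) = 80.5823
k = (sigma1 - sigma2) / (1/sqrt(d1) - 1/sqrt(d2)) = (313.4 - 97.2) / (408.248 - 80.5823) = 0.659818 MPa*m^0.5
sigma0 = sigma1 - k/sqrt(d1) = 313.4 - 0.659818*408.248 = 44.0303 MPa
sigma_y(d3) = 44.0303 + 0.659818 / sqrt(3.2e-05) = 160.7 MPa


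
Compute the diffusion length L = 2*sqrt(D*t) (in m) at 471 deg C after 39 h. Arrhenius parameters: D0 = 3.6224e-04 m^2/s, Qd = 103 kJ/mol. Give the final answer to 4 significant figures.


Step 1: D = D0 * exp(-Qd/(R*T))
T = 744.15 K
D = 3.6224e-04 * exp(-103e3 / (8.314 * 744.15)) = 2.13199e-11 m^2/s
Step 2: L = 2*sqrt(D*t)
t = 39 h = 140400 s
L = 2*sqrt(2.13199e-11 * 140400) = 3.46e-03 m


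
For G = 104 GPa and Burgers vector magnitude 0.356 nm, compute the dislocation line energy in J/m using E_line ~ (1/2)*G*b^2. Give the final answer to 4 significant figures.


E = G*b^2/2
b = 0.356 nm = 3.56e-10 m
G = 104 GPa = 1.04e+11 Pa
E = 0.5 * 1.04e+11 * (3.56e-10)^2
E = 6.59e-09 J/m


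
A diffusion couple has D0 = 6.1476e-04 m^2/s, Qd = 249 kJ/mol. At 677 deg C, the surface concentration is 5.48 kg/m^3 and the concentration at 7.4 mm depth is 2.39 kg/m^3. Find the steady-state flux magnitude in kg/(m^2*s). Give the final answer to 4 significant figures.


Step 1: D = D0 * exp(-Qd/(R*T))
T = 677 + 273.15 = 950.15 K
D = 6.1476e-04 * exp(-249e3 / (8.314 * 950.15)) = 1.25718e-17 m^2/s
Step 2: J = D * (C1 - C2) / dx
J = 1.25718e-17 * (5.48 - 2.39) / 7.4e-03
J = 5.25e-15 kg/(m^2*s)


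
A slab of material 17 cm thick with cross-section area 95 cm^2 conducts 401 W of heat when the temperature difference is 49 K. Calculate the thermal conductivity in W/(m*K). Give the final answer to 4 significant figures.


k = Q*L / (A*dT)
L = 0.17 m, A = 9.5e-03 m^2
k = 401 * 0.17 / (9.5e-03 * 49)
k = 146.4 W/(m*K)


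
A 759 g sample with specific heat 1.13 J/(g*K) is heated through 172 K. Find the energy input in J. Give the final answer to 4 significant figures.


Q = m * cp * dT
Q = 759 * 1.13 * 172
Q = 147500 J


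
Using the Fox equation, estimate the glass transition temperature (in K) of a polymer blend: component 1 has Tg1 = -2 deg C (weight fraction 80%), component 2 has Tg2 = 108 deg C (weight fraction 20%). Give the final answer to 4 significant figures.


1/Tg = w1/Tg1 + w2/Tg2 (in Kelvin)
Tg1 = 271.15 K, Tg2 = 381.15 K
1/Tg = 0.8/271.15 + 0.2/381.15
Tg = 287.8 K


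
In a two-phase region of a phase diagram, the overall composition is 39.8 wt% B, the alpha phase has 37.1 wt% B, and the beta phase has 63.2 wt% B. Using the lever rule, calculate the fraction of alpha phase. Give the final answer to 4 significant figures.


f_alpha = (C_beta - C0) / (C_beta - C_alpha)
f_alpha = (63.2 - 39.8) / (63.2 - 37.1)
f_alpha = 0.8966


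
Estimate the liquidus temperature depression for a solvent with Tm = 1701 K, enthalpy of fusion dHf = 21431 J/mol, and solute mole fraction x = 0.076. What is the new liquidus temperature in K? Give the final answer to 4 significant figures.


dT = R*Tm^2*x / dHf
dT = 8.314 * 1701^2 * 0.076 / 21431
dT = 85.308 K
T_new = 1701 - 85.308 = 1616 K


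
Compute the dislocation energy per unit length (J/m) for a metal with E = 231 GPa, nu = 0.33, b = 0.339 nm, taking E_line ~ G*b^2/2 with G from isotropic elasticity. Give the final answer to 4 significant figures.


Step 1: G = E / (2*(1+nu))
G = 231 / (2*(1+0.33)) = 86.8421 GPa = 8.68421e+10 Pa
Step 2: E_line = G*b^2/2
b = 0.339 nm = 3.39e-10 m
E_line = 0.5 * 8.68421e+10 * (3.39e-10)^2 = 4.99e-09 J/m


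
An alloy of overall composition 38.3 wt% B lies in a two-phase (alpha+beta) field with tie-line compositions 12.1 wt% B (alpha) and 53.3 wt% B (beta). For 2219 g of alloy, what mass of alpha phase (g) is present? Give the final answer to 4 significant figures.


f_alpha = (C_beta - C0) / (C_beta - C_alpha)
f_alpha = (53.3 - 38.3) / (53.3 - 12.1) = 0.364078
m_alpha = f_alpha * m_total = 0.364078 * 2219 = 807.9 g


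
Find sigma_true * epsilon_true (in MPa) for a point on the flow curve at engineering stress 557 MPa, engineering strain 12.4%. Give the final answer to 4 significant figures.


sigma_true = sigma_eng * (1 + epsilon_eng)
sigma_true = 557 * (1 + 0.124) = 626.068 MPa
epsilon_true = ln(1 + epsilon_eng)
epsilon_true = ln(1 + 0.124) = 0.116894
sigma_true * epsilon_true = 626.068 * 0.116894 = 73.18 MPa


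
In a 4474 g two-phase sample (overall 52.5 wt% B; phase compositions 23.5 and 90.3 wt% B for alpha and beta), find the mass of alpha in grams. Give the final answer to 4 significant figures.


f_alpha = (C_beta - C0) / (C_beta - C_alpha)
f_alpha = (90.3 - 52.5) / (90.3 - 23.5) = 0.565868
m_alpha = f_alpha * m_total = 0.565868 * 4474 = 2532 g


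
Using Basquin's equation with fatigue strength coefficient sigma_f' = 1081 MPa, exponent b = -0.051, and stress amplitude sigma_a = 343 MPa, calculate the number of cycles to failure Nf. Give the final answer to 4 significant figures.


sigma_a = sigma_f' * (2*Nf)^b
2*Nf = (sigma_a / sigma_f')^(1/b)
2*Nf = (343 / 1081)^(1/-0.051)
2*Nf = 5.95839e+09
Nf = 2.979e+09 cycles


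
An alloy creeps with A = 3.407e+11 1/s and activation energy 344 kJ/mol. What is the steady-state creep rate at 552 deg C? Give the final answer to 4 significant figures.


rate = A * exp(-Q / (R*T))
T = 552 + 273.15 = 825.15 K
rate = 3.407e+11 * exp(-344e3 / (8.314 * 825.15))
rate = 5.692e-11 1/s


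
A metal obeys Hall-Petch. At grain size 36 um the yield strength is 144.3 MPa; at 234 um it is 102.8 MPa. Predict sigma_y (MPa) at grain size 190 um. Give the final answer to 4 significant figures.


sigma_y = sigma0 + k / sqrt(d)
1/sqrt(d1) = 1/sqrt(3.6e-05) = 166.667;  1/sqrt(d2) = 65.372
k = (sigma1 - sigma2) / (1/sqrt(d1) - 1/sqrt(d2)) = (144.3 - 102.8) / (166.667 - 65.372) = 0.409696 MPa*m^0.5
sigma0 = sigma1 - k/sqrt(d1) = 144.3 - 0.409696*166.667 = 76.0173 MPa
sigma_y(d3) = 76.0173 + 0.409696 / sqrt(1.9e-04) = 105.7 MPa


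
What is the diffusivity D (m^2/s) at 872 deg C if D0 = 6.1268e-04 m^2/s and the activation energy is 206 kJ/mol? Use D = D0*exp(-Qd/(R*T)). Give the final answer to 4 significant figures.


D = D0 * exp(-Qd / (R*T))
T = 1145.15 K
D = 6.1268e-04 * exp(-206e3 / (8.314 * 1145.15))
D = 2.457e-13 m^2/s


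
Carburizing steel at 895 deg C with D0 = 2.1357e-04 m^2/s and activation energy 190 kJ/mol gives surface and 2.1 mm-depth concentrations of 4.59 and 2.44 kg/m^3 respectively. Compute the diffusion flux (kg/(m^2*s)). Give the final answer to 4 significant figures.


Step 1: D = D0 * exp(-Qd/(R*T))
T = 895 + 273.15 = 1168.15 K
D = 2.1357e-04 * exp(-190e3 / (8.314 * 1168.15)) = 6.81163e-13 m^2/s
Step 2: J = D * (C1 - C2) / dx
J = 6.81163e-13 * (4.59 - 2.44) / 2.1e-03
J = 6.974e-10 kg/(m^2*s)


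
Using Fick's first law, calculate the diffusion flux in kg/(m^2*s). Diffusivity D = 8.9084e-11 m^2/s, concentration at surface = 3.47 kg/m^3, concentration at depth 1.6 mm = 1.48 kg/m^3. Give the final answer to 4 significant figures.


J = -D * (dC/dx) = D * (C1 - C2) / dx
J = 8.9084e-11 * (3.47 - 1.48) / 1.6e-03
J = 1.108e-07 kg/(m^2*s)


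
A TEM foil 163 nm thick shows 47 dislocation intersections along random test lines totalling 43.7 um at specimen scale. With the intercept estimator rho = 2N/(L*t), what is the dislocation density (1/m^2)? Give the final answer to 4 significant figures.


rho = 2N / (L * t)
L = 43.7 um = 4.37e-05 m, t = 163 nm = 1.63e-07 m
rho = 2 * 47 / (4.37e-05 * 1.63e-07)
rho = 1.32e+13 1/m^2


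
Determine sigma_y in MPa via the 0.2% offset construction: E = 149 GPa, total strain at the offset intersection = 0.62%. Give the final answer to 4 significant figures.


Offset strain = 0.002
Elastic strain at yield = total_strain - offset = 6.2e-03 - 0.002 = 4.2e-03
sigma_y = E * elastic_strain = 149000 * 4.2e-03
sigma_y = 625.8 MPa


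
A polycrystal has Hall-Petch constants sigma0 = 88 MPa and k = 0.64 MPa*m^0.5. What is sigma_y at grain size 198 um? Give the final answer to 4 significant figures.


sigma_y = sigma0 + k / sqrt(d)
d = 198 um = 1.98e-04 m
sigma_y = 88 + 0.64 / sqrt(1.98e-04)
sigma_y = 133.5 MPa


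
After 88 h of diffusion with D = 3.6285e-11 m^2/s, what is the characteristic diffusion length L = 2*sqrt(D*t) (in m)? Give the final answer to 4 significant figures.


t = 88 hr = 316800 s
Diffusion length = 2*sqrt(D*t)
= 2*sqrt(3.6285e-11 * 316800)
= 6.781e-03 m


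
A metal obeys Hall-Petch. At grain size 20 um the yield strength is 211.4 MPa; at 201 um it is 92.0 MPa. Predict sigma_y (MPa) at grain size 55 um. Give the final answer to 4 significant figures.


sigma_y = sigma0 + k / sqrt(d)
1/sqrt(d1) = 1/sqrt(2e-05) = 223.607;  1/sqrt(d2) = 70.5346
k = (sigma1 - sigma2) / (1/sqrt(d1) - 1/sqrt(d2)) = (211.4 - 92.0) / (223.607 - 70.5346) = 0.780024 MPa*m^0.5
sigma0 = sigma1 - k/sqrt(d1) = 211.4 - 0.780024*223.607 = 36.9814 MPa
sigma_y(d3) = 36.9814 + 0.780024 / sqrt(5.5e-05) = 142.2 MPa


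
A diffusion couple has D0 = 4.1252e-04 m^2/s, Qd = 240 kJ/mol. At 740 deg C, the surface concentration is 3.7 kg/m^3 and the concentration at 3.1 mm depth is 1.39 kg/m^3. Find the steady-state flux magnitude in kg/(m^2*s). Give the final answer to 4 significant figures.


Step 1: D = D0 * exp(-Qd/(R*T))
T = 740 + 273.15 = 1013.15 K
D = 4.1252e-04 * exp(-240e3 / (8.314 * 1013.15)) = 1.7434e-16 m^2/s
Step 2: J = D * (C1 - C2) / dx
J = 1.7434e-16 * (3.7 - 1.39) / 3.1e-03
J = 1.299e-13 kg/(m^2*s)


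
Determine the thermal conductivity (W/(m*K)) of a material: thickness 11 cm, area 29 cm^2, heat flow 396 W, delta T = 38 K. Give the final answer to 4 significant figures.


k = Q*L / (A*dT)
L = 0.11 m, A = 2.9e-03 m^2
k = 396 * 0.11 / (2.9e-03 * 38)
k = 395.3 W/(m*K)


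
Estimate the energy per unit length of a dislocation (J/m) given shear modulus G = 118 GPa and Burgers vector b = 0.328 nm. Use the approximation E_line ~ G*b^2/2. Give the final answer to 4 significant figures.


E = G*b^2/2
b = 0.328 nm = 3.28e-10 m
G = 118 GPa = 1.18e+11 Pa
E = 0.5 * 1.18e+11 * (3.28e-10)^2
E = 6.347e-09 J/m


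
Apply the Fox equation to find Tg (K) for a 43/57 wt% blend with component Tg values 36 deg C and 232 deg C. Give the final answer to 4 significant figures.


1/Tg = w1/Tg1 + w2/Tg2 (in Kelvin)
Tg1 = 309.15 K, Tg2 = 505.15 K
1/Tg = 0.43/309.15 + 0.57/505.15
Tg = 396.9 K


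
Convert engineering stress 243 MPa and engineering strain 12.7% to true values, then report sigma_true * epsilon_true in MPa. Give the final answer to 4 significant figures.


sigma_true = sigma_eng * (1 + epsilon_eng)
sigma_true = 243 * (1 + 0.127) = 273.861 MPa
epsilon_true = ln(1 + epsilon_eng)
epsilon_true = ln(1 + 0.127) = 0.119559
sigma_true * epsilon_true = 273.861 * 0.119559 = 32.74 MPa


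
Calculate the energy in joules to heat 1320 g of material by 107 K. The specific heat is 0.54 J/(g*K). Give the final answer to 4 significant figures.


Q = m * cp * dT
Q = 1320 * 0.54 * 107
Q = 76270 J


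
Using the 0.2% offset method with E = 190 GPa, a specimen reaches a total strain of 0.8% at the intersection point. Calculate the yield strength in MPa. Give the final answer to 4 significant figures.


Offset strain = 0.002
Elastic strain at yield = total_strain - offset = 8e-03 - 0.002 = 6e-03
sigma_y = E * elastic_strain = 190000 * 6e-03
sigma_y = 1140 MPa


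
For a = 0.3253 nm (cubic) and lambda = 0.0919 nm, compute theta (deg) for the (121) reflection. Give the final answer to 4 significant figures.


d = a / sqrt(h^2+k^2+l^2)
d = 0.3253 / sqrt(6) = 0.132803 nm
lambda = 2*d*sin(theta)  =>  sin(theta) = lambda / (2*d)
sin(theta) = 0.0919 / (2 * 0.132803) = 0.346001
theta = 20.24 deg


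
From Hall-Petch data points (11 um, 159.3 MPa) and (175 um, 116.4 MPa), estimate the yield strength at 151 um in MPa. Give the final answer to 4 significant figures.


sigma_y = sigma0 + k / sqrt(d)
1/sqrt(d1) = 1/sqrt(1.1e-05) = 301.511;  1/sqrt(d2) = 75.5929
k = (sigma1 - sigma2) / (1/sqrt(d1) - 1/sqrt(d2)) = (159.3 - 116.4) / (301.511 - 75.5929) = 0.189892 MPa*m^0.5
sigma0 = sigma1 - k/sqrt(d1) = 159.3 - 0.189892*301.511 = 102.046 MPa
sigma_y(d3) = 102.046 + 0.189892 / sqrt(1.51e-04) = 117.5 MPa


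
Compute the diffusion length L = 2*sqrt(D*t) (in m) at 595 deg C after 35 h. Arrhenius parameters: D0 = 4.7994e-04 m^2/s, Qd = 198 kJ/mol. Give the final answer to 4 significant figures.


Step 1: D = D0 * exp(-Qd/(R*T))
T = 868.15 K
D = 4.7994e-04 * exp(-198e3 / (8.314 * 868.15)) = 5.85518e-16 m^2/s
Step 2: L = 2*sqrt(D*t)
t = 35 h = 126000 s
L = 2*sqrt(5.85518e-16 * 126000) = 1.718e-05 m


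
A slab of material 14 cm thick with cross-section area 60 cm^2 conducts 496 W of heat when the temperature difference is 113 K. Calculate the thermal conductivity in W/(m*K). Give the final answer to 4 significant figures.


k = Q*L / (A*dT)
L = 0.14 m, A = 6e-03 m^2
k = 496 * 0.14 / (6e-03 * 113)
k = 102.4 W/(m*K)


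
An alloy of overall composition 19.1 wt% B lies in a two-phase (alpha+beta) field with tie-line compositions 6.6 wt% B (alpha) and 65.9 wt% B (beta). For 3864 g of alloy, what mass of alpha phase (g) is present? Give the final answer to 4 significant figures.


f_alpha = (C_beta - C0) / (C_beta - C_alpha)
f_alpha = (65.9 - 19.1) / (65.9 - 6.6) = 0.789207
m_alpha = f_alpha * m_total = 0.789207 * 3864 = 3049 g


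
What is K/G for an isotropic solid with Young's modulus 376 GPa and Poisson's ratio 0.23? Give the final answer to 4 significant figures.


G = E / (2*(1+nu))
G = 376 / (2*(1+0.23)) = 152.846 GPa
K = E / (3*(1-2*nu))
K = 376 / (3*(1-2*0.23)) = 232.099 GPa
K/G = 232.099 / 152.846 = 1.519


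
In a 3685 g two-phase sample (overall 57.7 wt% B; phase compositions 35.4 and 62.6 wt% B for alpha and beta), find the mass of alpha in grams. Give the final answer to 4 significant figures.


f_alpha = (C_beta - C0) / (C_beta - C_alpha)
f_alpha = (62.6 - 57.7) / (62.6 - 35.4) = 0.180147
m_alpha = f_alpha * m_total = 0.180147 * 3685 = 663.8 g


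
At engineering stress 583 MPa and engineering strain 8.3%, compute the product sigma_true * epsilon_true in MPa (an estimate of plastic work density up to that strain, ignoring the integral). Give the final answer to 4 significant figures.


sigma_true = sigma_eng * (1 + epsilon_eng)
sigma_true = 583 * (1 + 0.083) = 631.389 MPa
epsilon_true = ln(1 + epsilon_eng)
epsilon_true = ln(1 + 0.083) = 0.079735
sigma_true * epsilon_true = 631.389 * 0.079735 = 50.34 MPa


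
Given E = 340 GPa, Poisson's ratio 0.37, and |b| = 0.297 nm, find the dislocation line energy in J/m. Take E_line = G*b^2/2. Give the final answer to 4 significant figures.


Step 1: G = E / (2*(1+nu))
G = 340 / (2*(1+0.37)) = 124.088 GPa = 1.24088e+11 Pa
Step 2: E_line = G*b^2/2
b = 0.297 nm = 2.97e-10 m
E_line = 0.5 * 1.24088e+11 * (2.97e-10)^2 = 5.473e-09 J/m


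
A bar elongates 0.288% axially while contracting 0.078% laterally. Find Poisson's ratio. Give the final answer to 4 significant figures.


nu = -epsilon_lat / epsilon_axial
Lateral strain is contraction (negative), so using magnitudes:
nu = 0.078 / 0.288
nu = 0.2708


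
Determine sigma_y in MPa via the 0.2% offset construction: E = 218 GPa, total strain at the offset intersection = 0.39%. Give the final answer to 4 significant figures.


Offset strain = 0.002
Elastic strain at yield = total_strain - offset = 3.9e-03 - 0.002 = 1.9e-03
sigma_y = E * elastic_strain = 218000 * 1.9e-03
sigma_y = 414.2 MPa


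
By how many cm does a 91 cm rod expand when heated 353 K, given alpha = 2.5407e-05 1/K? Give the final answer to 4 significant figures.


dL = L0 * alpha * dT
dL = 91 * 2.5407e-05 * 353
dL = 0.8161 cm


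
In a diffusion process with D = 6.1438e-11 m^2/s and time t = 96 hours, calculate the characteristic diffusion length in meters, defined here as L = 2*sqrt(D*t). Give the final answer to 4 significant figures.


t = 96 hr = 345600 s
Diffusion length = 2*sqrt(D*t)
= 2*sqrt(6.1438e-11 * 345600)
= 9.216e-03 m


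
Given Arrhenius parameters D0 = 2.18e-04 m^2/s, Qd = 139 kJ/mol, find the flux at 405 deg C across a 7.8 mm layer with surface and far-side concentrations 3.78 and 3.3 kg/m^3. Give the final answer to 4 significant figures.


Step 1: D = D0 * exp(-Qd/(R*T))
T = 405 + 273.15 = 678.15 K
D = 2.18e-04 * exp(-139e3 / (8.314 * 678.15)) = 4.28121e-15 m^2/s
Step 2: J = D * (C1 - C2) / dx
J = 4.28121e-15 * (3.78 - 3.3) / 7.8e-03
J = 2.635e-13 kg/(m^2*s)


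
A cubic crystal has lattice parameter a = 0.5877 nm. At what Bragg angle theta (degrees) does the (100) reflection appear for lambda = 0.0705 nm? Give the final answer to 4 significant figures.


d = a / sqrt(h^2+k^2+l^2)
d = 0.5877 / sqrt(1) = 0.5877 nm
lambda = 2*d*sin(theta)  =>  sin(theta) = lambda / (2*d)
sin(theta) = 0.0705 / (2 * 0.5877) = 0.0599796
theta = 3.439 deg


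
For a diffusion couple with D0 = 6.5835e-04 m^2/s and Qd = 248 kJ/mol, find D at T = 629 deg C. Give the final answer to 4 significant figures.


D = D0 * exp(-Qd / (R*T))
T = 902.15 K
D = 6.5835e-04 * exp(-248e3 / (8.314 * 902.15))
D = 2.875e-18 m^2/s


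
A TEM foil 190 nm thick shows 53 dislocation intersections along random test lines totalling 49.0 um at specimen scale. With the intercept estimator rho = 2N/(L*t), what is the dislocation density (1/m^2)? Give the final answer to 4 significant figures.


rho = 2N / (L * t)
L = 49.0 um = 4.9e-05 m, t = 190 nm = 1.9e-07 m
rho = 2 * 53 / (4.9e-05 * 1.9e-07)
rho = 1.139e+13 1/m^2


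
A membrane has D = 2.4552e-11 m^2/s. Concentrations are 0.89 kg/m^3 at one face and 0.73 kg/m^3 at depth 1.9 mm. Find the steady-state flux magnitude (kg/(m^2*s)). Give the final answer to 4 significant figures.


J = -D * (dC/dx) = D * (C1 - C2) / dx
J = 2.4552e-11 * (0.89 - 0.73) / 1.9e-03
J = 2.068e-09 kg/(m^2*s)


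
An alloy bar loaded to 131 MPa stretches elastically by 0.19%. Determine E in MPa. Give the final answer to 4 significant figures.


E = sigma / epsilon
epsilon = 0.19% = 1.9e-03
E = 131 / 1.9e-03
E = 68950 MPa


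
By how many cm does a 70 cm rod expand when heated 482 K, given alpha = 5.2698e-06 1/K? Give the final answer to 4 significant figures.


dL = L0 * alpha * dT
dL = 70 * 5.2698e-06 * 482
dL = 0.1778 cm


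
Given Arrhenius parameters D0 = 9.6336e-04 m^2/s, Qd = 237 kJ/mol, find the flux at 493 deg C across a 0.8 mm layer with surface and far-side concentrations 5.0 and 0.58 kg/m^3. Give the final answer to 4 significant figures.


Step 1: D = D0 * exp(-Qd/(R*T))
T = 493 + 273.15 = 766.15 K
D = 9.6336e-04 * exp(-237e3 / (8.314 * 766.15)) = 6.68342e-20 m^2/s
Step 2: J = D * (C1 - C2) / dx
J = 6.68342e-20 * (5.0 - 0.58) / 8e-04
J = 3.693e-16 kg/(m^2*s)


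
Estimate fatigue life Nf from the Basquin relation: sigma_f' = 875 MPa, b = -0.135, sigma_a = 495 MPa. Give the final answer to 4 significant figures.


sigma_a = sigma_f' * (2*Nf)^b
2*Nf = (sigma_a / sigma_f')^(1/b)
2*Nf = (495 / 875)^(1/-0.135)
2*Nf = 68.0164
Nf = 34.01 cycles


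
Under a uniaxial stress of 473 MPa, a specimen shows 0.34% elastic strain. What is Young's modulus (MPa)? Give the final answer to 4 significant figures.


E = sigma / epsilon
epsilon = 0.34% = 3.4e-03
E = 473 / 3.4e-03
E = 139100 MPa


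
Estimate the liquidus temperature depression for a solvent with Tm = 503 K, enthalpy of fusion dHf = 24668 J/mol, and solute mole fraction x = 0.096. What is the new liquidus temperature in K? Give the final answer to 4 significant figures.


dT = R*Tm^2*x / dHf
dT = 8.314 * 503^2 * 0.096 / 24668
dT = 8.18622 K
T_new = 503 - 8.18622 = 494.8 K


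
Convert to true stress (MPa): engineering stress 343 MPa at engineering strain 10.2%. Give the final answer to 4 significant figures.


sigma_true = sigma_eng * (1 + epsilon_eng)
sigma_true = 343 * (1 + 0.102)
sigma_true = 378 MPa


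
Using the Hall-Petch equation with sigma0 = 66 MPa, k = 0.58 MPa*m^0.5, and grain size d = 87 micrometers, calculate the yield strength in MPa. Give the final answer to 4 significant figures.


sigma_y = sigma0 + k / sqrt(d)
d = 87 um = 8.7e-05 m
sigma_y = 66 + 0.58 / sqrt(8.7e-05)
sigma_y = 128.2 MPa


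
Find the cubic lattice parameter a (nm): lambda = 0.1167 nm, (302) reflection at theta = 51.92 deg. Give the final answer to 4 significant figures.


d = lambda / (2*sin(theta))
d = 0.1167 / (2*sin(51.92 deg))
d = 0.0741282 nm
a = d * sqrt(h^2+k^2+l^2) = 0.0741282 * sqrt(13)
a = 0.2673 nm


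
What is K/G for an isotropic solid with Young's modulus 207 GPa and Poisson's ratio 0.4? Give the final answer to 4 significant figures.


G = E / (2*(1+nu))
G = 207 / (2*(1+0.4)) = 73.9286 GPa
K = E / (3*(1-2*nu))
K = 207 / (3*(1-2*0.4)) = 345 GPa
K/G = 345 / 73.9286 = 4.667


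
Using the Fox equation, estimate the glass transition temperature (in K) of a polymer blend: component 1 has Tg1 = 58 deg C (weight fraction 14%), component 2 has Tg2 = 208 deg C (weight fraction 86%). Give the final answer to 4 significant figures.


1/Tg = w1/Tg1 + w2/Tg2 (in Kelvin)
Tg1 = 331.15 K, Tg2 = 481.15 K
1/Tg = 0.14/331.15 + 0.86/481.15
Tg = 452.5 K


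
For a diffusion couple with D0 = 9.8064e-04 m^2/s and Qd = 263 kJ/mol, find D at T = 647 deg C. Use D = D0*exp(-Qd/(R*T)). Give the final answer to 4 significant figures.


D = D0 * exp(-Qd / (R*T))
T = 920.15 K
D = 9.8064e-04 * exp(-263e3 / (8.314 * 920.15))
D = 1.151e-18 m^2/s


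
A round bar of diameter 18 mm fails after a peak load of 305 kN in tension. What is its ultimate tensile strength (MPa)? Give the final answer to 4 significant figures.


A0 = pi*(d/2)^2 = pi*(18/2)^2 = 254.469 mm^2
UTS = F_max / A0 = 305*1000 / 254.469
UTS = 1199 MPa


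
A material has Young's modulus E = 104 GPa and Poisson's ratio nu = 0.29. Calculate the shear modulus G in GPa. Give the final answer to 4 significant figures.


G = E / (2*(1+nu))
G = 104 / (2*(1+0.29))
G = 40.31 GPa


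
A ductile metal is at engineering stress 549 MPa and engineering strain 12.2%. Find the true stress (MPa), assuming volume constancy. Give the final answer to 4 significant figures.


sigma_true = sigma_eng * (1 + epsilon_eng)
sigma_true = 549 * (1 + 0.122)
sigma_true = 616 MPa


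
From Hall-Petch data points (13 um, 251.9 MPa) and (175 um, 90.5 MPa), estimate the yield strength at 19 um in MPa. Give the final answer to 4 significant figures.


sigma_y = sigma0 + k / sqrt(d)
1/sqrt(d1) = 1/sqrt(1.3e-05) = 277.35;  1/sqrt(d2) = 75.5929
k = (sigma1 - sigma2) / (1/sqrt(d1) - 1/sqrt(d2)) = (251.9 - 90.5) / (277.35 - 75.5929) = 0.799971 MPa*m^0.5
sigma0 = sigma1 - k/sqrt(d1) = 251.9 - 0.799971*277.35 = 30.0278 MPa
sigma_y(d3) = 30.0278 + 0.799971 / sqrt(1.9e-05) = 213.6 MPa


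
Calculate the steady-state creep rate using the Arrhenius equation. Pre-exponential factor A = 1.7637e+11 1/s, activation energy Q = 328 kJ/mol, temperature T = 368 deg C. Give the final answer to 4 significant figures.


rate = A * exp(-Q / (R*T))
T = 368 + 273.15 = 641.15 K
rate = 1.7637e+11 * exp(-328e3 / (8.314 * 641.15))
rate = 3.336e-16 1/s


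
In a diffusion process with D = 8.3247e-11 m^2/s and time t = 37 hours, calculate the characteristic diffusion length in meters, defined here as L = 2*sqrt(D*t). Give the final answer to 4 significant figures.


t = 37 hr = 133200 s
Diffusion length = 2*sqrt(D*t)
= 2*sqrt(8.3247e-11 * 133200)
= 6.66e-03 m


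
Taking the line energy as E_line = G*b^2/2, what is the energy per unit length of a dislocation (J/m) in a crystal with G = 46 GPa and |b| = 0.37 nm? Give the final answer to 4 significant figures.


E = G*b^2/2
b = 0.37 nm = 3.7e-10 m
G = 46 GPa = 4.6e+10 Pa
E = 0.5 * 4.6e+10 * (3.7e-10)^2
E = 3.149e-09 J/m


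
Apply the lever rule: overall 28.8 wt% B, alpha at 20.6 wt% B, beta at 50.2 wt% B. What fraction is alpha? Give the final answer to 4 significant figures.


f_alpha = (C_beta - C0) / (C_beta - C_alpha)
f_alpha = (50.2 - 28.8) / (50.2 - 20.6)
f_alpha = 0.723


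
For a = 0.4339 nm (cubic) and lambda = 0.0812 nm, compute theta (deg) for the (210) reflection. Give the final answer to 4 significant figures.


d = a / sqrt(h^2+k^2+l^2)
d = 0.4339 / sqrt(5) = 0.194046 nm
lambda = 2*d*sin(theta)  =>  sin(theta) = lambda / (2*d)
sin(theta) = 0.0812 / (2 * 0.194046) = 0.209229
theta = 12.08 deg


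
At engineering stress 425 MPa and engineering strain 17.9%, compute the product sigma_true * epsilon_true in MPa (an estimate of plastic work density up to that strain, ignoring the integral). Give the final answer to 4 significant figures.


sigma_true = sigma_eng * (1 + epsilon_eng)
sigma_true = 425 * (1 + 0.179) = 501.075 MPa
epsilon_true = ln(1 + epsilon_eng)
epsilon_true = ln(1 + 0.179) = 0.164667
sigma_true * epsilon_true = 501.075 * 0.164667 = 82.51 MPa


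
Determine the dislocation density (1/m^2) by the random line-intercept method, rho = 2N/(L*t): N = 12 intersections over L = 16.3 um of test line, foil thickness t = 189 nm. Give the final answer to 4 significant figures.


rho = 2N / (L * t)
L = 16.3 um = 1.63e-05 m, t = 189 nm = 1.89e-07 m
rho = 2 * 12 / (1.63e-05 * 1.89e-07)
rho = 7.79e+12 1/m^2


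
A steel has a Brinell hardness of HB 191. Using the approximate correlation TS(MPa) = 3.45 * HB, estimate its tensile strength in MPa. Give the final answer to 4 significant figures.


TS (MPa) = 3.45 * HB
TS = 3.45 * 191
TS = 659 MPa


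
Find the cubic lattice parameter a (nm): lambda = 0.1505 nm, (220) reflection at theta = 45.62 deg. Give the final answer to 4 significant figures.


d = lambda / (2*sin(theta))
d = 0.1505 / (2*sin(45.62 deg))
d = 0.105286 nm
a = d * sqrt(h^2+k^2+l^2) = 0.105286 * sqrt(8)
a = 0.2978 nm


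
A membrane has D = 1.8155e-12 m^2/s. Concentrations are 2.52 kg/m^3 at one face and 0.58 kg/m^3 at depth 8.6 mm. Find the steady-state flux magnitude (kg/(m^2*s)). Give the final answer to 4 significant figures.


J = -D * (dC/dx) = D * (C1 - C2) / dx
J = 1.8155e-12 * (2.52 - 0.58) / 8.6e-03
J = 4.095e-10 kg/(m^2*s)


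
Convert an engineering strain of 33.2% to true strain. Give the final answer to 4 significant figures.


epsilon_true = ln(1 + epsilon_eng)
epsilon_true = ln(1 + 0.332)
epsilon_true = 0.2867


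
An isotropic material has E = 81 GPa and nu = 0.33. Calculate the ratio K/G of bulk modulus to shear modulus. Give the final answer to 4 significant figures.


G = E / (2*(1+nu))
G = 81 / (2*(1+0.33)) = 30.4511 GPa
K = E / (3*(1-2*nu))
K = 81 / (3*(1-2*0.33)) = 79.4118 GPa
K/G = 79.4118 / 30.4511 = 2.608


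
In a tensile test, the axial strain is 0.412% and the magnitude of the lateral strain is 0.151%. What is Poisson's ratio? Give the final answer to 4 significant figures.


nu = -epsilon_lat / epsilon_axial
Lateral strain is contraction (negative), so using magnitudes:
nu = 0.151 / 0.412
nu = 0.3665


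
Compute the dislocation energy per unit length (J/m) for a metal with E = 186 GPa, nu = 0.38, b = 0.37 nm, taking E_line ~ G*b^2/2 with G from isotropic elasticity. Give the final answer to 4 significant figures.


Step 1: G = E / (2*(1+nu))
G = 186 / (2*(1+0.38)) = 67.3913 GPa = 6.73913e+10 Pa
Step 2: E_line = G*b^2/2
b = 0.37 nm = 3.7e-10 m
E_line = 0.5 * 6.73913e+10 * (3.7e-10)^2 = 4.613e-09 J/m


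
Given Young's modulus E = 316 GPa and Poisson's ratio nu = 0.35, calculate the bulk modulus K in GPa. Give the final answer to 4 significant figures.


K = E / (3*(1-2*nu))
K = 316 / (3*(1-2*0.35))
K = 351.1 GPa


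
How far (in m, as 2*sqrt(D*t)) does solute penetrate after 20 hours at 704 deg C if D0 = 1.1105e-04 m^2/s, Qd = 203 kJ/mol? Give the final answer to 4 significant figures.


Step 1: D = D0 * exp(-Qd/(R*T))
T = 977.15 K
D = 1.1105e-04 * exp(-203e3 / (8.314 * 977.15)) = 1.56148e-15 m^2/s
Step 2: L = 2*sqrt(D*t)
t = 20 h = 72000 s
L = 2*sqrt(1.56148e-15 * 72000) = 2.121e-05 m


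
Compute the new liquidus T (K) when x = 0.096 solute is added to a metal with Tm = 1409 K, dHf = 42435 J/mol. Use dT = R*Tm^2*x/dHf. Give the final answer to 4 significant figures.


dT = R*Tm^2*x / dHf
dT = 8.314 * 1409^2 * 0.096 / 42435
dT = 37.3404 K
T_new = 1409 - 37.3404 = 1372 K


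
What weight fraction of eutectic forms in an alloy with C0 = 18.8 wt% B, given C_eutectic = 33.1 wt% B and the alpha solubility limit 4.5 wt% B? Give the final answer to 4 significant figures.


f_primary = (C_e - C0) / (C_e - C_alpha_max)
f_primary = (33.1 - 18.8) / (33.1 - 4.5)
f_primary = 0.5
f_eutectic = 1 - 0.5 = 0.5


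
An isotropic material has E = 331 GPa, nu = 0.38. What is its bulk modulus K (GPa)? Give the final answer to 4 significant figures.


K = E / (3*(1-2*nu))
K = 331 / (3*(1-2*0.38))
K = 459.7 GPa


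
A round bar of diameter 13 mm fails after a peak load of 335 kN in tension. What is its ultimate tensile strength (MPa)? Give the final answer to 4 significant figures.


A0 = pi*(d/2)^2 = pi*(13/2)^2 = 132.732 mm^2
UTS = F_max / A0 = 335*1000 / 132.732
UTS = 2524 MPa


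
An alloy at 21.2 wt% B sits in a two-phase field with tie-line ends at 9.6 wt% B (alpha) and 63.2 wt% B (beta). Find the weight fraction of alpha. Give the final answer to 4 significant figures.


f_alpha = (C_beta - C0) / (C_beta - C_alpha)
f_alpha = (63.2 - 21.2) / (63.2 - 9.6)
f_alpha = 0.7836


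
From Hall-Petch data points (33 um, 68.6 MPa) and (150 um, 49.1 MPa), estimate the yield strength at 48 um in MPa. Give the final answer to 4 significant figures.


sigma_y = sigma0 + k / sqrt(d)
1/sqrt(d1) = 1/sqrt(3.3e-05) = 174.078;  1/sqrt(d2) = 81.6497
k = (sigma1 - sigma2) / (1/sqrt(d1) - 1/sqrt(d2)) = (68.6 - 49.1) / (174.078 - 81.6497) = 0.210975 MPa*m^0.5
sigma0 = sigma1 - k/sqrt(d1) = 68.6 - 0.210975*174.078 = 31.874 MPa
sigma_y(d3) = 31.874 + 0.210975 / sqrt(4.8e-05) = 62.33 MPa


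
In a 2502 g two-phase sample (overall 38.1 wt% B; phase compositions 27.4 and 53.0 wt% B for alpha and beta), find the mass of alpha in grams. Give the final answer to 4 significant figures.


f_alpha = (C_beta - C0) / (C_beta - C_alpha)
f_alpha = (53.0 - 38.1) / (53.0 - 27.4) = 0.582031
m_alpha = f_alpha * m_total = 0.582031 * 2502 = 1456 g


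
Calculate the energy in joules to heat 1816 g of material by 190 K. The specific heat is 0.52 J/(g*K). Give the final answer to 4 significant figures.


Q = m * cp * dT
Q = 1816 * 0.52 * 190
Q = 179400 J


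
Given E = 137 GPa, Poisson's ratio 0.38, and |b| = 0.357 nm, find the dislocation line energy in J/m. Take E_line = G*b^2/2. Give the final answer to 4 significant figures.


Step 1: G = E / (2*(1+nu))
G = 137 / (2*(1+0.38)) = 49.6377 GPa = 4.96377e+10 Pa
Step 2: E_line = G*b^2/2
b = 0.357 nm = 3.57e-10 m
E_line = 0.5 * 4.96377e+10 * (3.57e-10)^2 = 3.163e-09 J/m
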